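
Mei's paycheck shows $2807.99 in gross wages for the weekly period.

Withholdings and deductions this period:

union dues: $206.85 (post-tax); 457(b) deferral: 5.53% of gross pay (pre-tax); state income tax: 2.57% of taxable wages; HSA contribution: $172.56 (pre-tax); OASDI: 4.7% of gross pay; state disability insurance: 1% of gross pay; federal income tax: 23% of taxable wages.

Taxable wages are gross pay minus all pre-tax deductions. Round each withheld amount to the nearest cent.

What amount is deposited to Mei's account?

HSA contribution: $172.56
457(b) deferral: $2807.99 × 0.0553 = $155.28
Pre-tax total = $172.56 + $155.28 = $327.84
Taxable wages = $2807.99 − $327.84 = $2480.15
Federal income tax: $2480.15 × 0.23 = $570.43
State income tax: $2480.15 × 0.0257 = $63.74
OASDI: $2807.99 × 0.047 = $131.98
State disability insurance: $2807.99 × 0.01 = $28.08
Union dues: $206.85
Total deductions = $172.56 + $155.28 + $570.43 + $63.74 + $131.98 + $28.08 + $206.85 = $1328.92
Net pay = $2807.99 − $1328.92 = $1479.07

$1479.07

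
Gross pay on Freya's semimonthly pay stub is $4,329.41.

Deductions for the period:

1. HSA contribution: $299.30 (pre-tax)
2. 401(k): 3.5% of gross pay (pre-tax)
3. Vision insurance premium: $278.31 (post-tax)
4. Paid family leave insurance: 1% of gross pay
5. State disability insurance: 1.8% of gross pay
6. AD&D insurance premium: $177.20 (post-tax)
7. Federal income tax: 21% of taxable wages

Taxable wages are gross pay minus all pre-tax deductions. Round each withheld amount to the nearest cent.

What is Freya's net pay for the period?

$2,487.35

HSA contribution: $299.30
401(k): $4,329.41 × 0.035 = $151.53
Pre-tax total = $299.30 + $151.53 = $450.83
Taxable wages = $4,329.41 − $450.83 = $3,878.58
Federal income tax: $3,878.58 × 0.21 = $814.50
State disability insurance: $4,329.41 × 0.018 = $77.93
Paid family leave insurance: $4,329.41 × 0.01 = $43.29
Vision insurance premium: $278.31
AD&D insurance premium: $177.20
Total deductions = $299.30 + $151.53 + $814.50 + $77.93 + $43.29 + $278.31 + $177.20 = $1,842.06
Net pay = $4,329.41 − $1,842.06 = $2,487.35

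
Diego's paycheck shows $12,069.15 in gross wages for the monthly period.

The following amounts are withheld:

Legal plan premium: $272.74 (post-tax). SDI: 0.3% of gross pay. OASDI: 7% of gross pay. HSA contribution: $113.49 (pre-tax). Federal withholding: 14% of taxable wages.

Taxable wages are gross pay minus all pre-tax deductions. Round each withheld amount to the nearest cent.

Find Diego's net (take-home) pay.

$9,128.08

HSA contribution: $113.49
Taxable wages = $12,069.15 − $113.49 = $11,955.66
Federal withholding: $11,955.66 × 0.14 = $1,673.79
SDI: $12,069.15 × 0.003 = $36.21
OASDI: $12,069.15 × 0.07 = $844.84
Legal plan premium: $272.74
Total deductions = $113.49 + $1,673.79 + $36.21 + $844.84 + $272.74 = $2,941.07
Net pay = $12,069.15 − $2,941.07 = $9,128.08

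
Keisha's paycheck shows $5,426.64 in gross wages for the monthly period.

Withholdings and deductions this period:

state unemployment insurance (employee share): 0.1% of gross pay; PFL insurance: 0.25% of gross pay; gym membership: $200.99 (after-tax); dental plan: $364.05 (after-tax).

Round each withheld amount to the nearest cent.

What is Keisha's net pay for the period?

$4,842.60

PFL insurance: $5,426.64 × 0.0025 = $13.57
State unemployment insurance (employee share): $5,426.64 × 0.001 = $5.43
Dental plan: $364.05
Gym membership: $200.99
Total deductions = $13.57 + $5.43 + $364.05 + $200.99 = $584.04
Net pay = $5,426.64 − $584.04 = $4,842.60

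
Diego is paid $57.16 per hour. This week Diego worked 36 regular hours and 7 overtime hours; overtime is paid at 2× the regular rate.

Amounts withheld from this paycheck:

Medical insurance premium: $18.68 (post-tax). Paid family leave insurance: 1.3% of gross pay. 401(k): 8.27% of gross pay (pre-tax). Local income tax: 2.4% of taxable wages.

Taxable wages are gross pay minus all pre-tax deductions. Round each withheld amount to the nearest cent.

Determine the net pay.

Regular pay: 36 × $57.16 = $2,057.76
Overtime pay: 7 × $57.16 × 2 = $800.24
Gross pay = $2,057.76 + $800.24 = $2,858.00
401(k): $2,858.00 × 0.0827 = $236.36
Taxable wages = $2,858.00 − $236.36 = $2,621.64
Local income tax: $2,621.64 × 0.024 = $62.92
Paid family leave insurance: $2,858.00 × 0.013 = $37.15
Medical insurance premium: $18.68
Total deductions = $236.36 + $62.92 + $37.15 + $18.68 = $355.11
Net pay = $2,858.00 − $355.11 = $2,502.89

$2,502.89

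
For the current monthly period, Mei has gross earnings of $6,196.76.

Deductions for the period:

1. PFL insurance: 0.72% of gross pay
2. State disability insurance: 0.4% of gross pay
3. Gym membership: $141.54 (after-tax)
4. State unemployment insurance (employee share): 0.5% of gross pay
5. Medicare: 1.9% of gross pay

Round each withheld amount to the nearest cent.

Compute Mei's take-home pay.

$5,837.09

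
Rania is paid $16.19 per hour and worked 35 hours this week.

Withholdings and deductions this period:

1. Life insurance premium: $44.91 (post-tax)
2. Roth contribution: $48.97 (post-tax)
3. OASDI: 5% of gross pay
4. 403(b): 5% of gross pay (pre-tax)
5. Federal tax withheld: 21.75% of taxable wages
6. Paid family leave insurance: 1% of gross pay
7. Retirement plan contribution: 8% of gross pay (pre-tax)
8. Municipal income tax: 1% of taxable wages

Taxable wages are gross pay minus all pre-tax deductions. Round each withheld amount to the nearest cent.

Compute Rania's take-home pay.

$252.95

Gross pay: 35 × $16.19 = $566.65
Retirement plan contribution: $566.65 × 0.08 = $45.33
403(b): $566.65 × 0.05 = $28.33
Pre-tax total = $45.33 + $28.33 = $73.66
Taxable wages = $566.65 − $73.66 = $492.99
Federal tax withheld: $492.99 × 0.2175 = $107.23
Municipal income tax: $492.99 × 0.01 = $4.93
OASDI: $566.65 × 0.05 = $28.33
Paid family leave insurance: $566.65 × 0.01 = $5.67
Life insurance premium: $44.91
Roth contribution: $48.97
Total deductions = $45.33 + $28.33 + $107.23 + $4.93 + $28.33 + $5.67 + $44.91 + $48.97 = $313.70
Net pay = $566.65 − $313.70 = $252.95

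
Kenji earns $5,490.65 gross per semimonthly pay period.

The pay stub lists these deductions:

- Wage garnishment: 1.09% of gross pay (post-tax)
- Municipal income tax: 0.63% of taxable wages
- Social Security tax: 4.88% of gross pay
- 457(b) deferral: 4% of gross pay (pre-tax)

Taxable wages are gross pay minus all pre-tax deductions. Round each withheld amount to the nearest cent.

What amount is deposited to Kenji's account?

457(b) deferral: $5,490.65 × 0.04 = $219.63
Taxable wages = $5,490.65 − $219.63 = $5,271.02
Municipal income tax: $5,271.02 × 0.0063 = $33.21
Social Security tax: $5,490.65 × 0.0488 = $267.94
Wage garnishment: $5,490.65 × 0.0109 = $59.85
Total deductions = $219.63 + $33.21 + $267.94 + $59.85 = $580.63
Net pay = $5,490.65 − $580.63 = $4,910.02

$4,910.02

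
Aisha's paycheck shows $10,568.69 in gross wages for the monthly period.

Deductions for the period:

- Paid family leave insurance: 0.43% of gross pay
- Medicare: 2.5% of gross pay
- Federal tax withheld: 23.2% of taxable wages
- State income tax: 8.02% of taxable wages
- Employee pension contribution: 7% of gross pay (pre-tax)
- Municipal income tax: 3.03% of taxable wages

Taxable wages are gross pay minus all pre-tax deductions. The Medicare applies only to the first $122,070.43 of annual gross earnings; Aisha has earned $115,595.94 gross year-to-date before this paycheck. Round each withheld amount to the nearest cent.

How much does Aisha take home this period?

Employee pension contribution: $10,568.69 × 0.07 = $739.81
Taxable wages = $10,568.69 − $739.81 = $9,828.88
Municipal income tax: $9,828.88 × 0.0303 = $297.82
State income tax: $9,828.88 × 0.0802 = $788.28
Federal tax withheld: $9,828.88 × 0.232 = $2,280.30
Paid family leave insurance: $10,568.69 × 0.0043 = $45.45
Medicare: only $122,070.43 − $115,595.94 = $6,474.49 of this check is subject → $6,474.49 × 0.025 = $161.86
Total deductions = $739.81 + $297.82 + $788.28 + $2,280.30 + $45.45 + $161.86 = $4,313.52
Net pay = $10,568.69 − $4,313.52 = $6,255.17

$6,255.17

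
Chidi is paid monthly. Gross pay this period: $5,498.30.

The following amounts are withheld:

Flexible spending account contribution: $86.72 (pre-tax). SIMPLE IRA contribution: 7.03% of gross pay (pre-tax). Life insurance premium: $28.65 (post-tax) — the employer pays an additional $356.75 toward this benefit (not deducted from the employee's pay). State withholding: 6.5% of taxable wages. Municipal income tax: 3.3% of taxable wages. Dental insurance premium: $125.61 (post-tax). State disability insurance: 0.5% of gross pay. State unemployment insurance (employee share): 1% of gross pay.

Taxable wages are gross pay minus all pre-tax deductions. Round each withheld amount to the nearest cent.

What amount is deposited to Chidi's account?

$4,295.86

Flexible spending account contribution: $86.72
SIMPLE IRA contribution: $5,498.30 × 0.0703 = $386.53
Pre-tax total = $86.72 + $386.53 = $473.25
Taxable wages = $5,498.30 − $473.25 = $5,025.05
Municipal income tax: $5,025.05 × 0.033 = $165.83
State withholding: $5,025.05 × 0.065 = $326.63
State unemployment insurance (employee share): $5,498.30 × 0.01 = $54.98
State disability insurance: $5,498.30 × 0.005 = $27.49
Dental insurance premium: $125.61
Life insurance premium: $28.65
(Employer's $356.75 toward life insurance premium is not withheld from the employee.)
Total deductions = $86.72 + $386.53 + $165.83 + $326.63 + $54.98 + $27.49 + $125.61 + $28.65 = $1,202.44
Net pay = $5,498.30 − $1,202.44 = $4,295.86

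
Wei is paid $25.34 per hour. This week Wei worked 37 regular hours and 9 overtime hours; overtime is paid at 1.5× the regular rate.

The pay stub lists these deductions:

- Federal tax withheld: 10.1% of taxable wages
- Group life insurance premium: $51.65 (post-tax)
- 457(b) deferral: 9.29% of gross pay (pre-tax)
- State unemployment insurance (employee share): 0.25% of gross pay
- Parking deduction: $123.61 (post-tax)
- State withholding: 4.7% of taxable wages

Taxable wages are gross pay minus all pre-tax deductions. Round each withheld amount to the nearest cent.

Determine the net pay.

$810.53

Regular pay: 37 × $25.34 = $937.58
Overtime pay: 9 × $25.34 × 1.5 = $342.09
Gross pay = $937.58 + $342.09 = $1,279.67
457(b) deferral: $1,279.67 × 0.0929 = $118.88
Taxable wages = $1,279.67 − $118.88 = $1,160.79
Federal tax withheld: $1,160.79 × 0.101 = $117.24
State withholding: $1,160.79 × 0.047 = $54.56
State unemployment insurance (employee share): $1,279.67 × 0.0025 = $3.20
Parking deduction: $123.61
Group life insurance premium: $51.65
Total deductions = $118.88 + $117.24 + $54.56 + $3.20 + $123.61 + $51.65 = $469.14
Net pay = $1,279.67 − $469.14 = $810.53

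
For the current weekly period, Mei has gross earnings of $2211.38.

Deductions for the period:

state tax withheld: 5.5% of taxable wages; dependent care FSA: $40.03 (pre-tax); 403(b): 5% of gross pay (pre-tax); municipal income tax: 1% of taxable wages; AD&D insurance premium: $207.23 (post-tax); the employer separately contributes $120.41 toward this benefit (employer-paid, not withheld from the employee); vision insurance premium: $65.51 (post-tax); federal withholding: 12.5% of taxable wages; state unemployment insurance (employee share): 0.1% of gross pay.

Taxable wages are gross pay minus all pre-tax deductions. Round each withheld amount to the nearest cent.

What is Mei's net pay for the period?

$1394.28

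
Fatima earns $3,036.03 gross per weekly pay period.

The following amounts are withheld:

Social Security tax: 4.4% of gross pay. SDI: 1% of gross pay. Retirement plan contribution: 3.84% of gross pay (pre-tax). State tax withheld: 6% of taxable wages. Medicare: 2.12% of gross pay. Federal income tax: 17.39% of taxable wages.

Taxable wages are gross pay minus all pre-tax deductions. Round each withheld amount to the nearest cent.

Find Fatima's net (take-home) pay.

Retirement plan contribution: $3,036.03 × 0.0384 = $116.58
Taxable wages = $3,036.03 − $116.58 = $2,919.45
Federal income tax: $2,919.45 × 0.1739 = $507.69
State tax withheld: $2,919.45 × 0.06 = $175.17
SDI: $3,036.03 × 0.01 = $30.36
Social Security tax: $3,036.03 × 0.044 = $133.59
Medicare: $3,036.03 × 0.0212 = $64.36
Total deductions = $116.58 + $507.69 + $175.17 + $30.36 + $133.59 + $64.36 = $1,027.75
Net pay = $3,036.03 − $1,027.75 = $2,008.28

$2,008.28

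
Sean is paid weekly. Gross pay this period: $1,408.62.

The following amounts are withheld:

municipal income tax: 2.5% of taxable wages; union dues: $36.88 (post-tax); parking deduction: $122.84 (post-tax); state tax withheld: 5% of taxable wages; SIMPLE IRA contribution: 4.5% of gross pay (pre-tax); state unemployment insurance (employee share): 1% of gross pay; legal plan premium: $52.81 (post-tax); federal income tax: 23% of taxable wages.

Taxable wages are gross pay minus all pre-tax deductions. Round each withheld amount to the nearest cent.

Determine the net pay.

$708.32

SIMPLE IRA contribution: $1,408.62 × 0.045 = $63.39
Taxable wages = $1,408.62 − $63.39 = $1,345.23
Municipal income tax: $1,345.23 × 0.025 = $33.63
State tax withheld: $1,345.23 × 0.05 = $67.26
Federal income tax: $1,345.23 × 0.23 = $309.40
State unemployment insurance (employee share): $1,408.62 × 0.01 = $14.09
Union dues: $36.88
Legal plan premium: $52.81
Parking deduction: $122.84
Total deductions = $63.39 + $33.63 + $67.26 + $309.40 + $14.09 + $36.88 + $52.81 + $122.84 = $700.30
Net pay = $1,408.62 − $700.30 = $708.32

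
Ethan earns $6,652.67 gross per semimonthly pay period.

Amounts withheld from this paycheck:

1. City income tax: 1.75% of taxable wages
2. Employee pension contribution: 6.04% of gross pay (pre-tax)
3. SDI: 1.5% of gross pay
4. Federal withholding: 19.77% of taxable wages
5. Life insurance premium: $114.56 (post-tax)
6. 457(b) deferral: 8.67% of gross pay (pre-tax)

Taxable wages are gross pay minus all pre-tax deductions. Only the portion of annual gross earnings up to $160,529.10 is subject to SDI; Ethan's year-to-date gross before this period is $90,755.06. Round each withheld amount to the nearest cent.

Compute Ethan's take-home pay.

$4,238.65

Employee pension contribution: $6,652.67 × 0.0604 = $401.82
457(b) deferral: $6,652.67 × 0.0867 = $576.79
Pre-tax total = $401.82 + $576.79 = $978.61
Taxable wages = $6,652.67 − $978.61 = $5,674.06
Federal withholding: $5,674.06 × 0.1977 = $1,121.76
City income tax: $5,674.06 × 0.0175 = $99.30
SDI: cap not yet reached, full $6,652.67 is subject → $6,652.67 × 0.015 = $99.79
Life insurance premium: $114.56
Total deductions = $401.82 + $576.79 + $1,121.76 + $99.30 + $99.79 + $114.56 = $2,414.02
Net pay = $6,652.67 − $2,414.02 = $4,238.65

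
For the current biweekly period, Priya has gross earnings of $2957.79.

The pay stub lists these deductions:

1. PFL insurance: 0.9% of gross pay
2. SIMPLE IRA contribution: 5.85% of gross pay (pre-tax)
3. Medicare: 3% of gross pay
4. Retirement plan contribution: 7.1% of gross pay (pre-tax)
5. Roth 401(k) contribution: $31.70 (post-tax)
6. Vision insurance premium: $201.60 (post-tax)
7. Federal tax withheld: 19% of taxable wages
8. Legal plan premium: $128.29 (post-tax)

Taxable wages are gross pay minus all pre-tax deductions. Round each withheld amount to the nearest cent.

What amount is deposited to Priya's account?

Retirement plan contribution: $2957.79 × 0.071 = $210.00
SIMPLE IRA contribution: $2957.79 × 0.0585 = $173.03
Pre-tax total = $210.00 + $173.03 = $383.03
Taxable wages = $2957.79 − $383.03 = $2574.76
Federal tax withheld: $2574.76 × 0.19 = $489.20
PFL insurance: $2957.79 × 0.009 = $26.62
Medicare: $2957.79 × 0.03 = $88.73
Roth 401(k) contribution: $31.70
Legal plan premium: $128.29
Vision insurance premium: $201.60
Total deductions = $210.00 + $173.03 + $489.20 + $26.62 + $88.73 + $31.70 + $128.29 + $201.60 = $1349.17
Net pay = $2957.79 − $1349.17 = $1608.62

$1608.62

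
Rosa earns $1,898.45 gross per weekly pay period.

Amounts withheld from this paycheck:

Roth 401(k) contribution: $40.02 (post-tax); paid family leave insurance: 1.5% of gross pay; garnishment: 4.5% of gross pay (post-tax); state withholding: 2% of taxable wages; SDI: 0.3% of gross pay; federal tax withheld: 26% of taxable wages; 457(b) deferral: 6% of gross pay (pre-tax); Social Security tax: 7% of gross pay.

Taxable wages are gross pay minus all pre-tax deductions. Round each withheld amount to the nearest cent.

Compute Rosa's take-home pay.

457(b) deferral: $1,898.45 × 0.06 = $113.91
Taxable wages = $1,898.45 − $113.91 = $1,784.54
State withholding: $1,784.54 × 0.02 = $35.69
Federal tax withheld: $1,784.54 × 0.26 = $463.98
SDI: $1,898.45 × 0.003 = $5.70
Paid family leave insurance: $1,898.45 × 0.015 = $28.48
Social Security tax: $1,898.45 × 0.07 = $132.89
Garnishment: $1,898.45 × 0.045 = $85.43
Roth 401(k) contribution: $40.02
Total deductions = $113.91 + $35.69 + $463.98 + $5.70 + $28.48 + $132.89 + $85.43 + $40.02 = $906.10
Net pay = $1,898.45 − $906.10 = $992.35

$992.35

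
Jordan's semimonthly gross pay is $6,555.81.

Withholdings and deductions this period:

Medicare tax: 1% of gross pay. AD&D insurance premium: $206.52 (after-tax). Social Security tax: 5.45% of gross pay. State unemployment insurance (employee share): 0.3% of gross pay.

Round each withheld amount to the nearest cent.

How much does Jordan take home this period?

$5,906.77

Social Security tax: $6,555.81 × 0.0545 = $357.29
State unemployment insurance (employee share): $6,555.81 × 0.003 = $19.67
Medicare tax: $6,555.81 × 0.01 = $65.56
AD&D insurance premium: $206.52
Total deductions = $357.29 + $19.67 + $65.56 + $206.52 = $649.04
Net pay = $6,555.81 − $649.04 = $5,906.77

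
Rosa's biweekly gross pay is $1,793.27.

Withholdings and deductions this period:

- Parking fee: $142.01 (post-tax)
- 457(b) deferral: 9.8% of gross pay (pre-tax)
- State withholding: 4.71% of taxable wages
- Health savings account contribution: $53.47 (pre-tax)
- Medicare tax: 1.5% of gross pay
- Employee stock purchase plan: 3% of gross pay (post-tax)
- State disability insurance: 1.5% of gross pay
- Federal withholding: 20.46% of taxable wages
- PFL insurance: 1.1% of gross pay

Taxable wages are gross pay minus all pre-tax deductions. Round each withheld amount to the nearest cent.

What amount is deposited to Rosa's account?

457(b) deferral: $1,793.27 × 0.098 = $175.74
Health savings account contribution: $53.47
Pre-tax total = $175.74 + $53.47 = $229.21
Taxable wages = $1,793.27 − $229.21 = $1,564.06
Federal withholding: $1,564.06 × 0.2046 = $320.01
State withholding: $1,564.06 × 0.0471 = $73.67
PFL insurance: $1,793.27 × 0.011 = $19.73
Medicare tax: $1,793.27 × 0.015 = $26.90
State disability insurance: $1,793.27 × 0.015 = $26.90
Parking fee: $142.01
Employee stock purchase plan: $1,793.27 × 0.03 = $53.80
Total deductions = $175.74 + $53.47 + $320.01 + $73.67 + $19.73 + $26.90 + $26.90 + $142.01 + $53.80 = $892.23
Net pay = $1,793.27 − $892.23 = $901.04

$901.04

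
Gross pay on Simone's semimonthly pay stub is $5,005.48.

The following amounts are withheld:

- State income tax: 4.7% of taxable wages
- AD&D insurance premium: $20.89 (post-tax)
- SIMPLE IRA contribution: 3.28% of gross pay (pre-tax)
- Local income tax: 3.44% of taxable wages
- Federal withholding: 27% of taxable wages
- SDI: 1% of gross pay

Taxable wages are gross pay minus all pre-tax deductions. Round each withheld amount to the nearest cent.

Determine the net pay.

$3,069.13

SIMPLE IRA contribution: $5,005.48 × 0.0328 = $164.18
Taxable wages = $5,005.48 − $164.18 = $4,841.30
Local income tax: $4,841.30 × 0.0344 = $166.54
Federal withholding: $4,841.30 × 0.27 = $1,307.15
State income tax: $4,841.30 × 0.047 = $227.54
SDI: $5,005.48 × 0.01 = $50.05
AD&D insurance premium: $20.89
Total deductions = $164.18 + $166.54 + $1,307.15 + $227.54 + $50.05 + $20.89 = $1,936.35
Net pay = $5,005.48 − $1,936.35 = $3,069.13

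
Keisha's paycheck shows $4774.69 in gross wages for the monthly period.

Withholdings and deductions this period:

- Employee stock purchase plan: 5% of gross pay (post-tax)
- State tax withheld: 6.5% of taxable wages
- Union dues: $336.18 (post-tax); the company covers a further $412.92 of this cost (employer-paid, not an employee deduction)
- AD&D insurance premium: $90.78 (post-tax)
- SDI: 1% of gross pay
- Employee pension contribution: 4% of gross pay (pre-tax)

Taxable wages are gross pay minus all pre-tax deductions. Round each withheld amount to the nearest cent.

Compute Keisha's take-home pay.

Employee pension contribution: $4774.69 × 0.04 = $190.99
Taxable wages = $4774.69 − $190.99 = $4583.70
State tax withheld: $4583.70 × 0.065 = $297.94
SDI: $4774.69 × 0.01 = $47.75
Employee stock purchase plan: $4774.69 × 0.05 = $238.73
AD&D insurance premium: $90.78
Union dues: $336.18
(Employer's $412.92 toward union dues is not withheld from the employee.)
Total deductions = $190.99 + $297.94 + $47.75 + $238.73 + $90.78 + $336.18 = $1202.37
Net pay = $4774.69 − $1202.37 = $3572.32

$3572.32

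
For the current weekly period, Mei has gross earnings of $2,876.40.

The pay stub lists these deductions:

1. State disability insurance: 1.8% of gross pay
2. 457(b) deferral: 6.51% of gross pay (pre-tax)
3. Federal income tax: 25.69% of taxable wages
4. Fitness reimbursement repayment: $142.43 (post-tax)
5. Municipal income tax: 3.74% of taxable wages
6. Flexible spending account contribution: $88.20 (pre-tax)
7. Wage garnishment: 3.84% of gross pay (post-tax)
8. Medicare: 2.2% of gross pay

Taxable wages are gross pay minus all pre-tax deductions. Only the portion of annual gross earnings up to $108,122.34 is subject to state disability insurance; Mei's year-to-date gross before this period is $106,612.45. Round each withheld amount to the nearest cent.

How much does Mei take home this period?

$1,492.15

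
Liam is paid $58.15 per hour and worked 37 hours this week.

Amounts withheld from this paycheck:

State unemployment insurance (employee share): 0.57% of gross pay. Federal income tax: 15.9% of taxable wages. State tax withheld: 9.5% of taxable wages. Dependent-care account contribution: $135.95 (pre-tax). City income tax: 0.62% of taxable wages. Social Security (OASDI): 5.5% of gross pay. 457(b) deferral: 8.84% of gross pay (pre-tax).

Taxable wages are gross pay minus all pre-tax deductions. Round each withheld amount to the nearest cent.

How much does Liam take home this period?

Gross pay: 37 × $58.15 = $2,151.55
457(b) deferral: $2,151.55 × 0.0884 = $190.20
Dependent-care account contribution: $135.95
Pre-tax total = $190.20 + $135.95 = $326.15
Taxable wages = $2,151.55 − $326.15 = $1,825.40
State tax withheld: $1,825.40 × 0.095 = $173.41
Federal income tax: $1,825.40 × 0.159 = $290.24
City income tax: $1,825.40 × 0.0062 = $11.32
Social Security (OASDI): $2,151.55 × 0.055 = $118.34
State unemployment insurance (employee share): $2,151.55 × 0.0057 = $12.26
Total deductions = $190.20 + $135.95 + $173.41 + $290.24 + $11.32 + $118.34 + $12.26 = $931.72
Net pay = $2,151.55 − $931.72 = $1,219.83

$1,219.83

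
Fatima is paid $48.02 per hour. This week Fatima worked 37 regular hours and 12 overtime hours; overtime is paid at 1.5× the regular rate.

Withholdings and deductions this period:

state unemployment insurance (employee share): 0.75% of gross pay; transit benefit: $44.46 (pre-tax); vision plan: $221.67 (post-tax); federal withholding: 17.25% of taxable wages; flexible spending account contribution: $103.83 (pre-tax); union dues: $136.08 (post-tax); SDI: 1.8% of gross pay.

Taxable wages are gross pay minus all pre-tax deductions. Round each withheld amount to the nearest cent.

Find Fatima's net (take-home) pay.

$1,637.70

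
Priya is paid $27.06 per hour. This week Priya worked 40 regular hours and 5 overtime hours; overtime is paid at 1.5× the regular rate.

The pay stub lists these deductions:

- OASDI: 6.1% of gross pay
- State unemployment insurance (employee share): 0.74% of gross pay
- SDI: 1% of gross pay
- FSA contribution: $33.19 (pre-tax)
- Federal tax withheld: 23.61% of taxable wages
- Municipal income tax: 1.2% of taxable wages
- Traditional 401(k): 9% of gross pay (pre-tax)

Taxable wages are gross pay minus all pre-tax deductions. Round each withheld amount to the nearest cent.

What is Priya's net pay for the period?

Regular pay: 40 × $27.06 = $1,082.40
Overtime pay: 5 × $27.06 × 1.5 = $202.95
Gross pay = $1,082.40 + $202.95 = $1,285.35
Traditional 401(k): $1,285.35 × 0.09 = $115.68
FSA contribution: $33.19
Pre-tax total = $115.68 + $33.19 = $148.87
Taxable wages = $1,285.35 − $148.87 = $1,136.48
Municipal income tax: $1,136.48 × 0.012 = $13.64
Federal tax withheld: $1,136.48 × 0.2361 = $268.32
SDI: $1,285.35 × 0.01 = $12.85
State unemployment insurance (employee share): $1,285.35 × 0.0074 = $9.51
OASDI: $1,285.35 × 0.061 = $78.41
Total deductions = $115.68 + $33.19 + $13.64 + $268.32 + $12.85 + $9.51 + $78.41 = $531.60
Net pay = $1,285.35 − $531.60 = $753.75

$753.75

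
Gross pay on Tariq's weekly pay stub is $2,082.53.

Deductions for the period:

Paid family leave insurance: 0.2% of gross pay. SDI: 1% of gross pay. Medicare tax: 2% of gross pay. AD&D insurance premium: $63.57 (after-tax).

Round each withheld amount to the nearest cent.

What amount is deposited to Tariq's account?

$1,952.31

SDI: $2,082.53 × 0.01 = $20.83
Paid family leave insurance: $2,082.53 × 0.002 = $4.17
Medicare tax: $2,082.53 × 0.02 = $41.65
AD&D insurance premium: $63.57
Total deductions = $20.83 + $4.17 + $41.65 + $63.57 = $130.22
Net pay = $2,082.53 − $130.22 = $1,952.31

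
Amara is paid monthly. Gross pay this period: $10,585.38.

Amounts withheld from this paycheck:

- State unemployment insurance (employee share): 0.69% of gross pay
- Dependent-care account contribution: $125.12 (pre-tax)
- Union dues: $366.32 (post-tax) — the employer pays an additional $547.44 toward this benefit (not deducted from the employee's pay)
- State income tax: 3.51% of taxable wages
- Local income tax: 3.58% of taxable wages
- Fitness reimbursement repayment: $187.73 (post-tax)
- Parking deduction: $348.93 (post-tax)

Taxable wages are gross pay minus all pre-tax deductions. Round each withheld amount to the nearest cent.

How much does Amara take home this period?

Dependent-care account contribution: $125.12
Taxable wages = $10,585.38 − $125.12 = $10,460.26
State income tax: $10,460.26 × 0.0351 = $367.16
Local income tax: $10,460.26 × 0.0358 = $374.48
State unemployment insurance (employee share): $10,585.38 × 0.0069 = $73.04
Parking deduction: $348.93
Fitness reimbursement repayment: $187.73
Union dues: $366.32
(Employer's $547.44 toward union dues is not withheld from the employee.)
Total deductions = $125.12 + $367.16 + $374.48 + $73.04 + $348.93 + $187.73 + $366.32 = $1,842.78
Net pay = $10,585.38 − $1,842.78 = $8,742.60

$8,742.60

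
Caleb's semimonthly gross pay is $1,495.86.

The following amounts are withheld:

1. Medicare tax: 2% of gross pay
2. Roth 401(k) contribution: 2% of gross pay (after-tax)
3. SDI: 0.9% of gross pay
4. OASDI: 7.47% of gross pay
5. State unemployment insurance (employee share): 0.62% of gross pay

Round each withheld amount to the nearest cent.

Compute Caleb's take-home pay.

$1,301.55

OASDI: $1,495.86 × 0.0747 = $111.74
State unemployment insurance (employee share): $1,495.86 × 0.0062 = $9.27
Medicare tax: $1,495.86 × 0.02 = $29.92
SDI: $1,495.86 × 0.009 = $13.46
Roth 401(k) contribution: $1,495.86 × 0.02 = $29.92
Total deductions = $111.74 + $9.27 + $29.92 + $13.46 + $29.92 = $194.31
Net pay = $1,495.86 − $194.31 = $1,301.55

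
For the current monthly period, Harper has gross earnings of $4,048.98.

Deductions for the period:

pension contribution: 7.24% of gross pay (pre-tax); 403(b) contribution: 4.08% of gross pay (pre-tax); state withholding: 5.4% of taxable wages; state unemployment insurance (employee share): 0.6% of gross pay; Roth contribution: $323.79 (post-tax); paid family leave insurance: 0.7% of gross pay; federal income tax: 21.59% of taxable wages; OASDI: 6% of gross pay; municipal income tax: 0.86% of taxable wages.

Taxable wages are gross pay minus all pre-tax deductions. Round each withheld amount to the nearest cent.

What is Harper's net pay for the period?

$1,971.28

Pension contribution: $4,048.98 × 0.0724 = $293.15
403(b) contribution: $4,048.98 × 0.0408 = $165.20
Pre-tax total = $293.15 + $165.20 = $458.35
Taxable wages = $4,048.98 − $458.35 = $3,590.63
Municipal income tax: $3,590.63 × 0.0086 = $30.88
State withholding: $3,590.63 × 0.054 = $193.89
Federal income tax: $3,590.63 × 0.2159 = $775.22
Paid family leave insurance: $4,048.98 × 0.007 = $28.34
OASDI: $4,048.98 × 0.06 = $242.94
State unemployment insurance (employee share): $4,048.98 × 0.006 = $24.29
Roth contribution: $323.79
Total deductions = $293.15 + $165.20 + $30.88 + $193.89 + $775.22 + $28.34 + $242.94 + $24.29 + $323.79 = $2,077.70
Net pay = $4,048.98 − $2,077.70 = $1,971.28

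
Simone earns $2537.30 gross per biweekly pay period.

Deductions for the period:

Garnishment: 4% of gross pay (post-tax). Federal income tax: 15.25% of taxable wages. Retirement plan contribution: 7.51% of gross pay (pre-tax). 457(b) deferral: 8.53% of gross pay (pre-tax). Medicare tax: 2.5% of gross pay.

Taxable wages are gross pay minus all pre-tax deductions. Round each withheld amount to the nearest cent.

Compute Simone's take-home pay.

$1640.53

Retirement plan contribution: $2537.30 × 0.0751 = $190.55
457(b) deferral: $2537.30 × 0.0853 = $216.43
Pre-tax total = $190.55 + $216.43 = $406.98
Taxable wages = $2537.30 − $406.98 = $2130.32
Federal income tax: $2130.32 × 0.1525 = $324.87
Medicare tax: $2537.30 × 0.025 = $63.43
Garnishment: $2537.30 × 0.04 = $101.49
Total deductions = $190.55 + $216.43 + $324.87 + $63.43 + $101.49 = $896.77
Net pay = $2537.30 − $896.77 = $1640.53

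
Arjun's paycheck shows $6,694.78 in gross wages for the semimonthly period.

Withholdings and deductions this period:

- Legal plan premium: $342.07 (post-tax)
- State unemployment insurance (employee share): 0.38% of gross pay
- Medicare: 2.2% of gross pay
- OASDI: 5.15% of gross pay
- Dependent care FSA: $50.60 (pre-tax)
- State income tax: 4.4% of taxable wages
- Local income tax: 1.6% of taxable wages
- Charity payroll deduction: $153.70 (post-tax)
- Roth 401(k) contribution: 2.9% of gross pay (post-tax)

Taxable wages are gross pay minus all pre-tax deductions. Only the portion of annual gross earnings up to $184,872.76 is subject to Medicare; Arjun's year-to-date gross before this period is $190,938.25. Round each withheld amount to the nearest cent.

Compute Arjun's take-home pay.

$5,185.39

Dependent care FSA: $50.60
Taxable wages = $6,694.78 − $50.60 = $6,644.18
State income tax: $6,644.18 × 0.044 = $292.34
Local income tax: $6,644.18 × 0.016 = $106.31
OASDI: $6,694.78 × 0.0515 = $344.78
State unemployment insurance (employee share): $6,694.78 × 0.0038 = $25.44
Medicare: annual cap $184,872.76 already reached (YTD $190,938.25), so $0.00
Charity payroll deduction: $153.70
Legal plan premium: $342.07
Roth 401(k) contribution: $6,694.78 × 0.029 = $194.15
Total deductions = $50.60 + $292.34 + $106.31 + $344.78 + $25.44 + $0.00 + $153.70 + $342.07 + $194.15 = $1,509.39
Net pay = $6,694.78 − $1,509.39 = $5,185.39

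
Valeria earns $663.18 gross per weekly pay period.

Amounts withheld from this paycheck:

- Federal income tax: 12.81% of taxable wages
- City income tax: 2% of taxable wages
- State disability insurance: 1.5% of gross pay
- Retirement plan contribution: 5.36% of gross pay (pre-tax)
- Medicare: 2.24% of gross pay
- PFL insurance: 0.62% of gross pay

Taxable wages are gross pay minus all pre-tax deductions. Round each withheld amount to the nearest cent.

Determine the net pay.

$505.76

Retirement plan contribution: $663.18 × 0.0536 = $35.55
Taxable wages = $663.18 − $35.55 = $627.63
City income tax: $627.63 × 0.02 = $12.55
Federal income tax: $627.63 × 0.1281 = $80.40
State disability insurance: $663.18 × 0.015 = $9.95
Medicare: $663.18 × 0.0224 = $14.86
PFL insurance: $663.18 × 0.0062 = $4.11
Total deductions = $35.55 + $12.55 + $80.40 + $9.95 + $14.86 + $4.11 = $157.42
Net pay = $663.18 − $157.42 = $505.76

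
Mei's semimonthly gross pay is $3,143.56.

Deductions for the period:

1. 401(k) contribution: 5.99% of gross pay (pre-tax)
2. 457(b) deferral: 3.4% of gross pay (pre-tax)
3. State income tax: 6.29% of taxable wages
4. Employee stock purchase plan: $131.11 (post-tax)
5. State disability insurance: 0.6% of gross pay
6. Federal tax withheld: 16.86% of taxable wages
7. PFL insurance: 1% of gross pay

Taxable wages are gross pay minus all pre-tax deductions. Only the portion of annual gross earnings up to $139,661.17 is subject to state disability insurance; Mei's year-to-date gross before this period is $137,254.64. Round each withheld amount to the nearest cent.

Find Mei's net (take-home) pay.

$2,011.99

401(k) contribution: $3,143.56 × 0.0599 = $188.30
457(b) deferral: $3,143.56 × 0.034 = $106.88
Pre-tax total = $188.30 + $106.88 = $295.18
Taxable wages = $3,143.56 − $295.18 = $2,848.38
State income tax: $2,848.38 × 0.0629 = $179.16
Federal tax withheld: $2,848.38 × 0.1686 = $480.24
PFL insurance: $3,143.56 × 0.01 = $31.44
State disability insurance: only $139,661.17 − $137,254.64 = $2,406.53 of this check is subject → $2,406.53 × 0.006 = $14.44
Employee stock purchase plan: $131.11
Total deductions = $188.30 + $106.88 + $179.16 + $480.24 + $31.44 + $14.44 + $131.11 = $1,131.57
Net pay = $3,143.56 − $1,131.57 = $2,011.99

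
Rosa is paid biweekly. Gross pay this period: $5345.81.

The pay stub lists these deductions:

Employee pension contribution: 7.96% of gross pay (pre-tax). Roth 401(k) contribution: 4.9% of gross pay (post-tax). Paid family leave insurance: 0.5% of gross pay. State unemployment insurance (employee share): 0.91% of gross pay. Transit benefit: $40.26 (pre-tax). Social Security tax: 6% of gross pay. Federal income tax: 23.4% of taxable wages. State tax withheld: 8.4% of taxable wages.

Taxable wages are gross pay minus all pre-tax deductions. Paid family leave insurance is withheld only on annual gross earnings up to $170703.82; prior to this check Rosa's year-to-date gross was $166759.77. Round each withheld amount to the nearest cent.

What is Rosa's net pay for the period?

Employee pension contribution: $5345.81 × 0.0796 = $425.53
Transit benefit: $40.26
Pre-tax total = $425.53 + $40.26 = $465.79
Taxable wages = $5345.81 − $465.79 = $4880.02
Federal income tax: $4880.02 × 0.234 = $1141.92
State tax withheld: $4880.02 × 0.084 = $409.92
State unemployment insurance (employee share): $5345.81 × 0.0091 = $48.65
Social Security tax: $5345.81 × 0.06 = $320.75
Paid family leave insurance: only $170703.82 − $166759.77 = $3944.05 of this check is subject → $3944.05 × 0.005 = $19.72
Roth 401(k) contribution: $5345.81 × 0.049 = $261.94
Total deductions = $425.53 + $40.26 + $1141.92 + $409.92 + $48.65 + $320.75 + $19.72 + $261.94 = $2668.69
Net pay = $5345.81 − $2668.69 = $2677.12

$2677.12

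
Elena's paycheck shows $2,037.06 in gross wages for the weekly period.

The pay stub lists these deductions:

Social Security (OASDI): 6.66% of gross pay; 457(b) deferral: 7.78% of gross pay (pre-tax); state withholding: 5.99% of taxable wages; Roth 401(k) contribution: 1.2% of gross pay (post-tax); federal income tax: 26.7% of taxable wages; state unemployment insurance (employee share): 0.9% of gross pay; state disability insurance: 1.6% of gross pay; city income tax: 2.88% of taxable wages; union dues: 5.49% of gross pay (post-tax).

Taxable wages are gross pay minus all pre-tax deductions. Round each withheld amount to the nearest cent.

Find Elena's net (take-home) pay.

$887.51

457(b) deferral: $2,037.06 × 0.0778 = $158.48
Taxable wages = $2,037.06 − $158.48 = $1,878.58
City income tax: $1,878.58 × 0.0288 = $54.10
Federal income tax: $1,878.58 × 0.267 = $501.58
State withholding: $1,878.58 × 0.0599 = $112.53
State unemployment insurance (employee share): $2,037.06 × 0.009 = $18.33
Social Security (OASDI): $2,037.06 × 0.0666 = $135.67
State disability insurance: $2,037.06 × 0.016 = $32.59
Union dues: $2,037.06 × 0.0549 = $111.83
Roth 401(k) contribution: $2,037.06 × 0.012 = $24.44
Total deductions = $158.48 + $54.10 + $501.58 + $112.53 + $18.33 + $135.67 + $32.59 + $111.83 + $24.44 = $1,149.55
Net pay = $2,037.06 − $1,149.55 = $887.51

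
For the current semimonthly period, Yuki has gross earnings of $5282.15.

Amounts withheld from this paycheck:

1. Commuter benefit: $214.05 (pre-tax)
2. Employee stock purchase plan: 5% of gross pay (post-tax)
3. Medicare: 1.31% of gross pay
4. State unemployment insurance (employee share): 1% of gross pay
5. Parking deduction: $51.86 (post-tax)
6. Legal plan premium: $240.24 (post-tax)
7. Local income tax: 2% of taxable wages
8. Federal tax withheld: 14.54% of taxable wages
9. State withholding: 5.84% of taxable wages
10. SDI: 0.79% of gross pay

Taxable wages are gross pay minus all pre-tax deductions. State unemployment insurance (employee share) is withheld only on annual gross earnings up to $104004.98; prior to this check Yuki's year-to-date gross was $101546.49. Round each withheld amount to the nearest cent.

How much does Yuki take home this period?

$3242.14

Commuter benefit: $214.05
Taxable wages = $5282.15 − $214.05 = $5068.10
State withholding: $5068.10 × 0.0584 = $295.98
Local income tax: $5068.10 × 0.02 = $101.36
Federal tax withheld: $5068.10 × 0.1454 = $736.90
State unemployment insurance (employee share): only $104004.98 − $101546.49 = $2458.49 of this check is subject → $2458.49 × 0.01 = $24.58
SDI: $5282.15 × 0.0079 = $41.73
Medicare: $5282.15 × 0.0131 = $69.20
Employee stock purchase plan: $5282.15 × 0.05 = $264.11
Parking deduction: $51.86
Legal plan premium: $240.24
Total deductions = $214.05 + $295.98 + $101.36 + $736.90 + $24.58 + $41.73 + $69.20 + $264.11 + $51.86 + $240.24 = $2040.01
Net pay = $5282.15 − $2040.01 = $3242.14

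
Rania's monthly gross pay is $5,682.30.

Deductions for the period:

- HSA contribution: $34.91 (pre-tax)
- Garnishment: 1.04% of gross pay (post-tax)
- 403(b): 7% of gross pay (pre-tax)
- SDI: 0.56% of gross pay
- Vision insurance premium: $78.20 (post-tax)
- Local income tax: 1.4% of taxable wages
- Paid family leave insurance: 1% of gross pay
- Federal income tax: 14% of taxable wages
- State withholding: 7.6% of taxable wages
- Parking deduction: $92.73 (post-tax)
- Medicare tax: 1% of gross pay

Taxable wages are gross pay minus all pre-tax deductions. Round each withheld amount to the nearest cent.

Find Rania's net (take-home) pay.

HSA contribution: $34.91
403(b): $5,682.30 × 0.07 = $397.76
Pre-tax total = $34.91 + $397.76 = $432.67
Taxable wages = $5,682.30 − $432.67 = $5,249.63
Federal income tax: $5,249.63 × 0.14 = $734.95
State withholding: $5,249.63 × 0.076 = $398.97
Local income tax: $5,249.63 × 0.014 = $73.49
Paid family leave insurance: $5,682.30 × 0.01 = $56.82
SDI: $5,682.30 × 0.0056 = $31.82
Medicare tax: $5,682.30 × 0.01 = $56.82
Parking deduction: $92.73
Vision insurance premium: $78.20
Garnishment: $5,682.30 × 0.0104 = $59.10
Total deductions = $34.91 + $397.76 + $734.95 + $398.97 + $73.49 + $56.82 + $31.82 + $56.82 + $92.73 + $78.20 + $59.10 = $2,015.57
Net pay = $5,682.30 − $2,015.57 = $3,666.73

$3,666.73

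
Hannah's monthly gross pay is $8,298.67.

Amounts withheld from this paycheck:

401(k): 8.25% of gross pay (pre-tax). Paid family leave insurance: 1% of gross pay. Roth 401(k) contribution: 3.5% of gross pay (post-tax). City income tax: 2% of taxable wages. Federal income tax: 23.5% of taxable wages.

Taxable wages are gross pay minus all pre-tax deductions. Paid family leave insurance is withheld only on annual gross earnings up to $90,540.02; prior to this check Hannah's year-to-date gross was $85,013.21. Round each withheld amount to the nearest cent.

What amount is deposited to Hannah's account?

$5,326.73

401(k): $8,298.67 × 0.0825 = $684.64
Taxable wages = $8,298.67 − $684.64 = $7,614.03
Federal income tax: $7,614.03 × 0.235 = $1,789.30
City income tax: $7,614.03 × 0.02 = $152.28
Paid family leave insurance: only $90,540.02 − $85,013.21 = $5,526.81 of this check is subject → $5,526.81 × 0.01 = $55.27
Roth 401(k) contribution: $8,298.67 × 0.035 = $290.45
Total deductions = $684.64 + $1,789.30 + $152.28 + $55.27 + $290.45 = $2,971.94
Net pay = $8,298.67 − $2,971.94 = $5,326.73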